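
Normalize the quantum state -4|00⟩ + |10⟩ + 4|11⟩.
-0.6963|00⟩ + 0.1741|10⟩ + 0.6963|11⟩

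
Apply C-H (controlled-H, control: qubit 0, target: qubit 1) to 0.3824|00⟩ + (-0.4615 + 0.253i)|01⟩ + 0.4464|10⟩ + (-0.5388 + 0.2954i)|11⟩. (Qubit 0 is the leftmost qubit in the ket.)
0.3824|00⟩ + (-0.4615 + 0.253i)|01⟩ + (-0.06534 + 0.2089i)|10⟩ + (0.6966 - 0.2089i)|11⟩

C-H leaves the control-|0⟩ kets |00⟩, |01⟩ unchanged and applies H to qubit 1 on the control-|1⟩ pair (|10⟩, |11⟩).
H = [[1/√2, 1/√2], [1/√2, -1/√2]].
With a = amp(|10⟩) = 0.4464 and b = amp(|11⟩) = (-0.5388 + 0.2954i):
new amp(|10⟩) = (1/√2)·a + (1/√2)·b = (-0.06534 + 0.2089i)
new amp(|11⟩) = (1/√2)·a + (-1/√2)·b = (0.6966 - 0.2089i)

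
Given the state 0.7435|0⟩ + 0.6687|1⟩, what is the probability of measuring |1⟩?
0.4472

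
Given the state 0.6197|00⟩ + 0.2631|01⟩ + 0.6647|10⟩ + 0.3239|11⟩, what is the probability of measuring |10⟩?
0.4418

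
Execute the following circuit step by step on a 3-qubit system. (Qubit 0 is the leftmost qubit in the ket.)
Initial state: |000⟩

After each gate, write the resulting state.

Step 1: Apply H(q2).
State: 1/√2|000⟩ + 1/√2|001⟩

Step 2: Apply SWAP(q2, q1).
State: 1/√2|000⟩ + 1/√2|010⟩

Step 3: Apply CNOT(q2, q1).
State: 1/√2|000⟩ + 1/√2|010⟩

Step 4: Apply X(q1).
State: 1/√2|000⟩ + 1/√2|010⟩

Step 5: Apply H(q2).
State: 1/2|000⟩ + 1/2|001⟩ + 1/2|010⟩ + 1/2|011⟩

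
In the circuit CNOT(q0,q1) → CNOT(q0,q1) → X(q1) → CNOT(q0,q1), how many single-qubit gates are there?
1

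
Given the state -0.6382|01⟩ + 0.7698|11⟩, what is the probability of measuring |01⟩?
0.4073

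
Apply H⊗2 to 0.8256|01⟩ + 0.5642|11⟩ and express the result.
0.6949|00⟩ - 0.6949|01⟩ + 0.1307|10⟩ - 0.1307|11⟩

H⊗2 gives amp(|y⟩) = (1/2) Σ_x (−1)^(x·y) amp(|x⟩), where x·y is the number of positions in which both x and y have a 1.
|00⟩: (0.8256 + 0.5642)/2 = 0.6949
|01⟩: (-0.8256 - 0.5642)/2 = -0.6949
|10⟩: (0.8256 - 0.5642)/2 = 0.1307
|11⟩: (-0.8256 + 0.5642)/2 = -0.1307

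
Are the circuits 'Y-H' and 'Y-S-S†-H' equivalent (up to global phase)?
Yes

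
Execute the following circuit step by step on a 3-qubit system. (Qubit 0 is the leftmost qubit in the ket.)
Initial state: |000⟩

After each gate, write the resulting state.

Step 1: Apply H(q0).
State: 1/√2|000⟩ + 1/√2|100⟩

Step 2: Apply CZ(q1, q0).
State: 1/√2|000⟩ + 1/√2|100⟩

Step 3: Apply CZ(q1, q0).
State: 1/√2|000⟩ + 1/√2|100⟩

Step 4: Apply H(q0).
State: |000⟩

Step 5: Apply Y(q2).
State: i|001⟩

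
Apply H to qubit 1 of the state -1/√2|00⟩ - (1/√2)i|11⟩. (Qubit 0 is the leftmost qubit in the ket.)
-1/2|00⟩ - 1/2|01⟩ - (1/2)i|10⟩ + (1/2)i|11⟩

H on qubit 1 mixes each pair of kets that differ only in qubit 1: amplitudes (a, b) of (|…0…⟩, |…1…⟩) become ((a + b)/√2, (a − b)/√2). Kets absent from the input have amplitude 0.
(|00⟩, |01⟩): (a, b) = (-1/√2, 0) → (-1/2, -1/2)
(|10⟩, |11⟩): (a, b) = (0, -(1/√2)i) → (-(1/2)i, (1/2)i)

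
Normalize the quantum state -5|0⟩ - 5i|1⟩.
-1/√2|0⟩ - (1/√2)i|1⟩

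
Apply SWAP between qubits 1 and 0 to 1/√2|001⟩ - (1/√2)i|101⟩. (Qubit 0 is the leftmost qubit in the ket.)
1/√2|001⟩ - (1/√2)i|011⟩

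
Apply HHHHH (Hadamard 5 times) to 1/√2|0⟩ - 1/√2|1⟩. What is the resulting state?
|1⟩

H² = I, so H^5 = H: a single Hadamard. With (a, b) = (1/√2, -1/√2), H gives ((a + b)/√2, (a − b)/√2) = (0, 1).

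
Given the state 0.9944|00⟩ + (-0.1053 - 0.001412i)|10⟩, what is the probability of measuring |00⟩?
0.9888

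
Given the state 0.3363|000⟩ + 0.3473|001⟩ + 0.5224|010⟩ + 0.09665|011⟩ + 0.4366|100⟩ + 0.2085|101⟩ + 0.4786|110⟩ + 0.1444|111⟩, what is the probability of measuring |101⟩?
0.04347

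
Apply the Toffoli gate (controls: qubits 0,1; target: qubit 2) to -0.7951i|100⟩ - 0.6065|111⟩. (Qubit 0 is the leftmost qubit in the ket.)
-0.7951i|100⟩ - 0.6065|110⟩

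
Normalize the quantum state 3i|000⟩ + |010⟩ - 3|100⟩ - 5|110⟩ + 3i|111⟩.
0.4121i|000⟩ + 0.1374|010⟩ - 0.4121|100⟩ - 0.6868|110⟩ + 0.4121i|111⟩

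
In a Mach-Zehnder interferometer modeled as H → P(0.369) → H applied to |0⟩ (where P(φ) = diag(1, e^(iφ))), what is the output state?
(0.9663 + 0.1803i)|0⟩ + (0.03366 - 0.1803i)|1⟩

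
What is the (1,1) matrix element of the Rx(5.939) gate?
-0.9852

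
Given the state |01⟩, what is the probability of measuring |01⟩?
1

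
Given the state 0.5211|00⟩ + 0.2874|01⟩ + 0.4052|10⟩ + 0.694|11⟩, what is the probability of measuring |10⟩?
0.1642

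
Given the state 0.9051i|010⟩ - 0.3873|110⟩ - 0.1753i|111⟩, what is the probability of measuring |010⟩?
0.8192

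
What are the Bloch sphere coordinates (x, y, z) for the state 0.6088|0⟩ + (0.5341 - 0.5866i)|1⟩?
(0.6503, -0.7142, -0.2587)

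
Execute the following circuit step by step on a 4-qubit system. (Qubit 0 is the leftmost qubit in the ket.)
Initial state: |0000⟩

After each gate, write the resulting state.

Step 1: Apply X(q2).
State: |0010⟩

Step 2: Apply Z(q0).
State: |0010⟩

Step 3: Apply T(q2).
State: (1/√2 + (1/√2)i)|0010⟩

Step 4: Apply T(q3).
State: (1/√2 + (1/√2)i)|0010⟩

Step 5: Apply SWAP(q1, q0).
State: (1/√2 + (1/√2)i)|0010⟩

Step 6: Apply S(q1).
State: (1/√2 + (1/√2)i)|0010⟩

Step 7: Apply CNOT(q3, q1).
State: (1/√2 + (1/√2)i)|0010⟩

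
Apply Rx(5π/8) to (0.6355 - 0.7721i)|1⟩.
(-0.642 - 0.5284i)|0⟩ + (0.3531 - 0.429i)|1⟩

Rx(5π/8) = [[cos(θ/2), −i·sin(θ/2)], [−i·sin(θ/2), cos(θ/2)]]; θ = 5π/8, cos(θ/2) ≈ 0.55557, sin(θ/2) ≈ 0.83147.
With a = amp(|0⟩) = 0 and b = amp(|1⟩) = (0.6355 - 0.7721i):
new amp(|0⟩) = (0.55557)·a + (-0.83147i)·b = (-0.642 - 0.5284i)
new amp(|1⟩) = (-0.83147i)·a + (0.55557)·b = (0.3531 - 0.429i)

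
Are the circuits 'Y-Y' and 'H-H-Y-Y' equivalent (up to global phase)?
Yes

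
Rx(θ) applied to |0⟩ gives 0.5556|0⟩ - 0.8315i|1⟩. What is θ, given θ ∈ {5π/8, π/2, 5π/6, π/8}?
5π/8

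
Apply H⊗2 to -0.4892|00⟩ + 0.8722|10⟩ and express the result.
0.1915|00⟩ + 0.1915|01⟩ - 0.6807|10⟩ - 0.6807|11⟩

H⊗2 gives amp(|y⟩) = (1/2) Σ_x (−1)^(x·y) amp(|x⟩), where x·y is the number of positions in which both x and y have a 1.
|00⟩: (-0.4892 + 0.8722)/2 = 0.1915
|01⟩: (-0.4892 + 0.8722)/2 = 0.1915
|10⟩: (-0.4892 - 0.8722)/2 = -0.6807
|11⟩: (-0.4892 - 0.8722)/2 = -0.6807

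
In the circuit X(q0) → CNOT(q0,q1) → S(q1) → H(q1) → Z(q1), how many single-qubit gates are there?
4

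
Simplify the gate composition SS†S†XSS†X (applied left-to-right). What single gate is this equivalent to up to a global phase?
S†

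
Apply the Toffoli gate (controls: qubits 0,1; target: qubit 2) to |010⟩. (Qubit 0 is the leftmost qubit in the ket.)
|010⟩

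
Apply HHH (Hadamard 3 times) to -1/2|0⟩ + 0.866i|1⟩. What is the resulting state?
(-1/√8 + 0.6124i)|0⟩ + (-1/√8 - 0.6124i)|1⟩

H² = I, so H^3 = H: a single Hadamard. With (a, b) = (-1/2, 0.866i), H gives ((a + b)/√2, (a − b)/√2) = ((-1/√8 + 0.6124i), (-1/√8 - 0.6124i)).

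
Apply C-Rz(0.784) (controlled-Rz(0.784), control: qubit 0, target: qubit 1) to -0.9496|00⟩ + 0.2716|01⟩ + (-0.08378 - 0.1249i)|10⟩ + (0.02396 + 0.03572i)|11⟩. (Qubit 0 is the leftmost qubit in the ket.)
-0.9496|00⟩ + 0.2716|01⟩ + (-0.1251 - 0.08342i)|10⟩ + (0.008496 + 0.04216i)|11⟩

C-Rz(0.784) leaves the control-|0⟩ kets |00⟩, |01⟩ unchanged and applies Rz(0.784) to qubit 1 on the control-|1⟩ pair (|10⟩, |11⟩).
Rz(0.784) = [[e^(−iθ/2), 0], [0, e^(iθ/2)]] with e^(±iθ/2) = cos(θ/2) ± i·sin(θ/2); θ = 0.784, cos(θ/2) ≈ 0.924147, sin(θ/2) ≈ 0.382037.
With a = amp(|10⟩) = (-0.08378 - 0.1249i) and b = amp(|11⟩) = (0.02396 + 0.03572i):
new amp(|10⟩) = (0.924147 - 0.382037i)·a = (-0.1251 - 0.08342i)
new amp(|11⟩) = (0.924147 + 0.382037i)·b = (0.008496 + 0.04216i)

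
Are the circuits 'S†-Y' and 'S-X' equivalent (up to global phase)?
Yes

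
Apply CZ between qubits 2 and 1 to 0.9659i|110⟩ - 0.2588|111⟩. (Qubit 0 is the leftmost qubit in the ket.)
0.9659i|110⟩ + 0.2588|111⟩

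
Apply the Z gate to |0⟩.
|0⟩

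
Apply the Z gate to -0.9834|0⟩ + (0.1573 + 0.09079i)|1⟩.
-0.9834|0⟩ + (-0.1573 - 0.09079i)|1⟩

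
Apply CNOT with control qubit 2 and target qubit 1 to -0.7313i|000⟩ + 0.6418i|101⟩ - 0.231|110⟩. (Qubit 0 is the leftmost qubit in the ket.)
-0.7313i|000⟩ - 0.231|110⟩ + 0.6418i|111⟩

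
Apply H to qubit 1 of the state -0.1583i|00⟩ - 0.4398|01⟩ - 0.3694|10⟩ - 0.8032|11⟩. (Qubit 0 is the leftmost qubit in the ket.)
(-0.311 - 0.1119i)|00⟩ + (0.311 - 0.1119i)|01⟩ - 0.8292|10⟩ + 0.3067|11⟩

H on qubit 1 mixes each pair of kets that differ only in qubit 1: amplitudes (a, b) of (|…0…⟩, |…1…⟩) become ((a + b)/√2, (a − b)/√2). Kets absent from the input have amplitude 0.
(|00⟩, |01⟩): (a, b) = (-0.1583i, -0.4398) → ((-0.311 - 0.1119i), (0.311 - 0.1119i))
(|10⟩, |11⟩): (a, b) = (-0.3694, -0.8032) → (-0.8292, 0.3067)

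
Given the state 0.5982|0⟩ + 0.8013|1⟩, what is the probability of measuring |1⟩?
0.6421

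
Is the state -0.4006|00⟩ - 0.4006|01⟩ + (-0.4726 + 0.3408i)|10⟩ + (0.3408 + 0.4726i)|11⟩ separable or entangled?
Entangled

Writing the state as a|00⟩ + b|01⟩ + c|10⟩ + d|11⟩, it is a product state iff ad − bc = 0.
Here (a, b, c, d) = (-0.4006, -0.4006, (-0.4726 + 0.3408i), (0.3408 + 0.4726i)): ad − bc = (-0.4006)(0.3408 + 0.4726i) − (-0.4006)(-0.4726 + 0.3408i) = (-0.3258 - 0.0528i) ≠ 0, so the state is entangled.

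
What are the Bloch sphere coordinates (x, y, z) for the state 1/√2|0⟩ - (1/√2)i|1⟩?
(0, -1, 0)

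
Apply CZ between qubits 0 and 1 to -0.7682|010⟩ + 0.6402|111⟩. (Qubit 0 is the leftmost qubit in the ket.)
-0.7682|010⟩ - 0.6402|111⟩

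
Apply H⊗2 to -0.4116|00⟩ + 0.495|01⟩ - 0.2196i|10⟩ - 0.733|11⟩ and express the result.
(-0.3248 - 0.1098i)|00⟩ + (-0.0868 - 0.1098i)|01⟩ + (0.4082 + 0.1098i)|10⟩ + (-0.8198 + 0.1098i)|11⟩

H⊗2 gives amp(|y⟩) = (1/2) Σ_x (−1)^(x·y) amp(|x⟩), where x·y is the number of positions in which both x and y have a 1.
|00⟩: (-0.4116 + 0.495 - 0.2196i - 0.733)/2 = (-0.3248 - 0.1098i)
|01⟩: (-0.4116 - 0.495 - 0.2196i + 0.733)/2 = (-0.0868 - 0.1098i)
|10⟩: (-0.4116 + 0.495 + 0.2196i + 0.733)/2 = (0.4082 + 0.1098i)
|11⟩: (-0.4116 - 0.495 + 0.2196i - 0.733)/2 = (-0.8198 + 0.1098i)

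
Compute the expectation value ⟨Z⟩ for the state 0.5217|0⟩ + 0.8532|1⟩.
-0.4558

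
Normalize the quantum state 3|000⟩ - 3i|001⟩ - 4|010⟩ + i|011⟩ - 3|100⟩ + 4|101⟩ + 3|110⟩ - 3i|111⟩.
0.3397|000⟩ - 0.3397i|001⟩ - 0.4529|010⟩ + 0.1132i|011⟩ - 0.3397|100⟩ + 0.4529|101⟩ + 0.3397|110⟩ - 0.3397i|111⟩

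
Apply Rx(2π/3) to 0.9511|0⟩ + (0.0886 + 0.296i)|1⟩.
(0.7319 - 0.07673i)|0⟩ + (0.0443 - 0.6757i)|1⟩

Rx(2π/3) = [[cos(θ/2), −i·sin(θ/2)], [−i·sin(θ/2), cos(θ/2)]]; θ = 2π/3, cos(θ/2) ≈ 0.5, sin(θ/2) ≈ 0.866025.
With a = amp(|0⟩) = 0.9511 and b = amp(|1⟩) = (0.0886 + 0.296i):
new amp(|0⟩) = (0.5)·a + (-0.866025i)·b = (0.7319 - 0.07673i)
new amp(|1⟩) = (-0.866025i)·a + (0.5)·b = (0.0443 - 0.6757i)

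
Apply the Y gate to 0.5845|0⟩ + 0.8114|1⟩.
-0.8114i|0⟩ + 0.5845i|1⟩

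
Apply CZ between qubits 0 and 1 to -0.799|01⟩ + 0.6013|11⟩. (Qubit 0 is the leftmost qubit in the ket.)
-0.799|01⟩ - 0.6013|11⟩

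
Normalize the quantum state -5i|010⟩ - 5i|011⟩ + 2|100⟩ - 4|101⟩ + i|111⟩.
-0.5934i|010⟩ - 0.5934i|011⟩ + 0.2374|100⟩ - 0.4747|101⟩ + 0.1187i|111⟩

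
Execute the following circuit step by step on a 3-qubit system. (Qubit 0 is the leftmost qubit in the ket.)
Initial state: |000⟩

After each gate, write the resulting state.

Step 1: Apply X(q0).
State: |100⟩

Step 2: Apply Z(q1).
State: |100⟩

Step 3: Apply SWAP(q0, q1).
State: |010⟩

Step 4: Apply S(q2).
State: |010⟩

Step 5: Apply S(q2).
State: |010⟩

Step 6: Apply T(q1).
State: (1/√2 + (1/√2)i)|010⟩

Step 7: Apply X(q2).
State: (1/√2 + (1/√2)i)|011⟩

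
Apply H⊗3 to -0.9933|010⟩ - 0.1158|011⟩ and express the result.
-0.3921|000⟩ - 0.3102|001⟩ + 0.3921|010⟩ + 0.3102|011⟩ - 0.3921|100⟩ - 0.3102|101⟩ + 0.3921|110⟩ + 0.3102|111⟩

H⊗3 gives amp(|y⟩) = (1/2√2) Σ_x (−1)^(x·y) amp(|x⟩), where x·y is the number of positions in which both x and y have a 1.
|000⟩: (-0.9933 - 0.1158)/(2√2) = -0.3921
|001⟩: (-0.9933 + 0.1158)/(2√2) = -0.3102
|010⟩: (0.9933 + 0.1158)/(2√2) = 0.3921
|011⟩: (0.9933 - 0.1158)/(2√2) = 0.3102
|100⟩: (-0.9933 - 0.1158)/(2√2) = -0.3921
|101⟩: (-0.9933 + 0.1158)/(2√2) = -0.3102
|110⟩: (0.9933 + 0.1158)/(2√2) = 0.3921
|111⟩: (0.9933 - 0.1158)/(2√2) = 0.3102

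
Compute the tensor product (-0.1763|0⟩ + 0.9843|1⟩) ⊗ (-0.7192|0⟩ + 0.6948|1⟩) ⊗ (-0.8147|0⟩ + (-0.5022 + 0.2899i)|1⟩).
-0.1033|000⟩ + (-0.06368 + 0.03676i)|001⟩ + 0.0998|010⟩ + (0.06152 - 0.03551i)|011⟩ + 0.5767|100⟩ + (0.3555 - 0.2052i)|101⟩ - 0.5572|110⟩ + (-0.3435 + 0.1983i)|111⟩

amp(|b₁b₂…⟩) = product of the factor amplitudes for bits b₁, b₂, …; only kets whose every factor amplitude is nonzero survive.
|000⟩: (-0.1763)(-0.7192)(-0.8147) = -0.1033
|001⟩: (-0.1763)(-0.7192)(-0.5022 + 0.2899i) = (-0.06368 + 0.03676i)
|010⟩: (-0.1763)(0.6948)(-0.8147) = 0.0998
|011⟩: (-0.1763)(0.6948)(-0.5022 + 0.2899i) = (0.06152 - 0.03551i)
|100⟩: (0.9843)(-0.7192)(-0.8147) = 0.5767
|101⟩: (0.9843)(-0.7192)(-0.5022 + 0.2899i) = (0.3555 - 0.2052i)
|110⟩: (0.9843)(0.6948)(-0.8147) = -0.5572
|111⟩: (0.9843)(0.6948)(-0.5022 + 0.2899i) = (-0.3435 + 0.1983i)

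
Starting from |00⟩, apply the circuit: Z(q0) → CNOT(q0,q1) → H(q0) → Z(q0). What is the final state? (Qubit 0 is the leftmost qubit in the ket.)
1/√2|00⟩ - 1/√2|10⟩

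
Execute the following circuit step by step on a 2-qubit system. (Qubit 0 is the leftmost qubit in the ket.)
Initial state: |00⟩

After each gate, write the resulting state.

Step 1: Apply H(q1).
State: 1/√2|00⟩ + 1/√2|01⟩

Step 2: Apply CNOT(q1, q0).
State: 1/√2|00⟩ + 1/√2|11⟩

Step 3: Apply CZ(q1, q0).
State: 1/√2|00⟩ - 1/√2|11⟩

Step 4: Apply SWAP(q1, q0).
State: 1/√2|00⟩ - 1/√2|11⟩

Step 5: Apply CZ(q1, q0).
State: 1/√2|00⟩ + 1/√2|11⟩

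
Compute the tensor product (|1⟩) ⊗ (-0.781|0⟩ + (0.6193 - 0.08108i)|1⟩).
-0.781|10⟩ + (0.6193 - 0.08108i)|11⟩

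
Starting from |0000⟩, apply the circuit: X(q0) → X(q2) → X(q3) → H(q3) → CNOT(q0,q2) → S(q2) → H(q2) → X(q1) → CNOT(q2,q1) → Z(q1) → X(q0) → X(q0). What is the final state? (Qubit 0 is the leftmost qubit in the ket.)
1/2|1010⟩ - 1/2|1011⟩ - 1/2|1100⟩ + 1/2|1101⟩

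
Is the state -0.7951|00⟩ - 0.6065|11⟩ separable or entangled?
Entangled

Writing the state as a|00⟩ + b|01⟩ + c|10⟩ + d|11⟩, it is a product state iff ad − bc = 0.
Here (a, b, c, d) = (-0.7951, 0, 0, -0.6065): ad − bc = (-0.7951)(-0.6065) − (0)(0) = 0.4822 ≠ 0, so the state is entangled.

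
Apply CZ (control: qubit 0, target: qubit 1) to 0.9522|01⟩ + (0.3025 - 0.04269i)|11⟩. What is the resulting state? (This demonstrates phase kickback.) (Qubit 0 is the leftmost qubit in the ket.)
0.9522|01⟩ + (-0.3025 + 0.04269i)|11⟩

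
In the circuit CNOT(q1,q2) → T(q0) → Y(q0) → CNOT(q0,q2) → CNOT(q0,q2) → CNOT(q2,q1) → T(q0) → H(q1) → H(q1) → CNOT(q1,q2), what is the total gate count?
10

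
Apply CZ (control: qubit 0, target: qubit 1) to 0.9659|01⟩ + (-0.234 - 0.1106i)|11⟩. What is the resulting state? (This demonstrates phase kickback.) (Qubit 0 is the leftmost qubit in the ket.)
0.9659|01⟩ + (0.234 + 0.1106i)|11⟩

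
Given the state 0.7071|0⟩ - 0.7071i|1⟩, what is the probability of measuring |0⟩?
0.5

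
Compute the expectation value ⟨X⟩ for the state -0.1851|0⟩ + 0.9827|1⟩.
-0.3638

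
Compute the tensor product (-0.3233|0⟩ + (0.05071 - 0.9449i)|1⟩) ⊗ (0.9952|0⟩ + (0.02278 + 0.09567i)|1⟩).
-0.3217|00⟩ + (-0.007365 - 0.03093i)|01⟩ + (0.05047 - 0.9404i)|10⟩ + (0.09155 - 0.01667i)|11⟩

amp(|b₁b₂…⟩) = product of the factor amplitudes for bits b₁, b₂, …; only kets whose every factor amplitude is nonzero survive.
|00⟩: (-0.3233)(0.9952) = -0.3217
|01⟩: (-0.3233)(0.02278 + 0.09567i) = (-0.007365 - 0.03093i)
|10⟩: (0.05071 - 0.9449i)(0.9952) = (0.05047 - 0.9404i)
|11⟩: (0.05071 - 0.9449i)(0.02278 + 0.09567i) = (0.09155 - 0.01667i)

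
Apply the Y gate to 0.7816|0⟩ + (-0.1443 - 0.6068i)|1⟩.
(-0.6068 + 0.1443i)|0⟩ + 0.7816i|1⟩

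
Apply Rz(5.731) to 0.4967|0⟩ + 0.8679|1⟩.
(-0.4779 - 0.1354i)|0⟩ + (-0.835 + 0.2366i)|1⟩

Rz(5.731) = [[e^(−iθ/2), 0], [0, e^(iθ/2)]] with e^(±iθ/2) = cos(θ/2) ± i·sin(θ/2); θ = 5.731, cos(θ/2) ≈ -0.962128, sin(θ/2) ≈ 0.272598.
With a = amp(|0⟩) = 0.4967 and b = amp(|1⟩) = 0.8679:
new amp(|0⟩) = (-0.962128 - 0.272598i)·a = (-0.4779 - 0.1354i)
new amp(|1⟩) = (-0.962128 + 0.272598i)·b = (-0.835 + 0.2366i)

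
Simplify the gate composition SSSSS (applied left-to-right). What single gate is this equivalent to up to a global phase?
S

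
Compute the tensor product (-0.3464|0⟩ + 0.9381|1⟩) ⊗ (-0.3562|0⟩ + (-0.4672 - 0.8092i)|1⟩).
0.1234|00⟩ + (0.1618 + 0.2803i)|01⟩ - 0.3342|10⟩ + (-0.4383 - 0.7591i)|11⟩

amp(|b₁b₂…⟩) = product of the factor amplitudes for bits b₁, b₂, …; only kets whose every factor amplitude is nonzero survive.
|00⟩: (-0.3464)(-0.3562) = 0.1234
|01⟩: (-0.3464)(-0.4672 - 0.8092i) = (0.1618 + 0.2803i)
|10⟩: (0.9381)(-0.3562) = -0.3342
|11⟩: (0.9381)(-0.4672 - 0.8092i) = (-0.4383 - 0.7591i)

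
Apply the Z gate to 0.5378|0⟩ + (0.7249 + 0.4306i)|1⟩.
0.5378|0⟩ + (-0.7249 - 0.4306i)|1⟩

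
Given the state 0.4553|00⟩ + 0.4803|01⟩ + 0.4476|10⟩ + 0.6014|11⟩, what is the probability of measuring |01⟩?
0.2307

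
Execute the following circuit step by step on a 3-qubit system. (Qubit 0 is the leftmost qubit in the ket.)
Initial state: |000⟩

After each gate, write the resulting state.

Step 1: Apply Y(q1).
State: i|010⟩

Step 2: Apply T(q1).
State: (-1/√2 + (1/√2)i)|010⟩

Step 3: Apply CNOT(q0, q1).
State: (-1/√2 + (1/√2)i)|010⟩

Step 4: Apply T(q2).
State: (-1/√2 + (1/√2)i)|010⟩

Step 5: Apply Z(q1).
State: (1/√2 - (1/√2)i)|010⟩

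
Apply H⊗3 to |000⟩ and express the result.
1/√8|000⟩ + 1/√8|001⟩ + 1/√8|010⟩ + 1/√8|011⟩ + 1/√8|100⟩ + 1/√8|101⟩ + 1/√8|110⟩ + 1/√8|111⟩

H⊗3 gives amp(|y⟩) = (1/2√2) Σ_x (−1)^(x·y) amp(|x⟩), where x·y is the number of positions in which both x and y have a 1.
|000⟩: (1)/(2√2) = 1/√8
|001⟩: (1)/(2√2) = 1/√8
|010⟩: (1)/(2√2) = 1/√8
|011⟩: (1)/(2√2) = 1/√8
|100⟩: (1)/(2√2) = 1/√8
|101⟩: (1)/(2√2) = 1/√8
|110⟩: (1)/(2√2) = 1/√8
|111⟩: (1)/(2√2) = 1/√8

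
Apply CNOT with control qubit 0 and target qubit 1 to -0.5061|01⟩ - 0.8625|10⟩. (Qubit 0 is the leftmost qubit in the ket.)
-0.5061|01⟩ - 0.8625|11⟩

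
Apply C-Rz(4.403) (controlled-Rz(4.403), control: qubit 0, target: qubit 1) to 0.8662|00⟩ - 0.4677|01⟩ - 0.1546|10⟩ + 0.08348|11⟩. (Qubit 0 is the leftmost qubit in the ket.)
0.8662|00⟩ - 0.4677|01⟩ + (0.09117 + 0.1249i)|10⟩ + (-0.04923 + 0.06742i)|11⟩

C-Rz(4.403) leaves the control-|0⟩ kets |00⟩, |01⟩ unchanged and applies Rz(4.403) to qubit 1 on the control-|1⟩ pair (|10⟩, |11⟩).
Rz(4.403) = [[e^(−iθ/2), 0], [0, e^(iθ/2)]] with e^(±iθ/2) = cos(θ/2) ± i·sin(θ/2); θ = 4.403, cos(θ/2) ≈ -0.589713, sin(θ/2) ≈ 0.807613.
With a = amp(|10⟩) = -0.1546 and b = amp(|11⟩) = 0.08348:
new amp(|10⟩) = (-0.589713 - 0.807613i)·a = (0.09117 + 0.1249i)
new amp(|11⟩) = (-0.589713 + 0.807613i)·b = (-0.04923 + 0.06742i)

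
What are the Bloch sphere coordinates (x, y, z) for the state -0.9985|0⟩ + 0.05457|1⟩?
(-0.109, 0, 0.994)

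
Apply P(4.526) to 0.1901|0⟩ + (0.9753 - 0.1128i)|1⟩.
0.1901|0⟩ + (-0.2916 - 0.9375i)|1⟩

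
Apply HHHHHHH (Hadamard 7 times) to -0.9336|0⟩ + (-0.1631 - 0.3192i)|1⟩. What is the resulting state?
(-0.7755 - 0.2257i)|0⟩ + (-0.5448 + 0.2257i)|1⟩

H² = I, so H^7 = H: a single Hadamard. With (a, b) = (-0.9336, (-0.1631 - 0.3192i)), H gives ((a + b)/√2, (a − b)/√2) = ((-0.7755 - 0.2257i), (-0.5448 + 0.2257i)).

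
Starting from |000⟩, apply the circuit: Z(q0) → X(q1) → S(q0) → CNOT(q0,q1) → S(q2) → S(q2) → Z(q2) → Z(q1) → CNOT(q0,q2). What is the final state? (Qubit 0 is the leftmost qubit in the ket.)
-|010⟩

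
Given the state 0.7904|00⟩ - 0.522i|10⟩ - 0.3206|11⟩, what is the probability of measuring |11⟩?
0.1028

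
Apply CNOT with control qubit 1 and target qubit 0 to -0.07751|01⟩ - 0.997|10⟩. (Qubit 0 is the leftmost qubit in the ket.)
-0.997|10⟩ - 0.07751|11⟩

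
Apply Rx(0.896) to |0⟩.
0.9013|0⟩ - 0.4332i|1⟩

Rx(0.896) = [[cos(θ/2), −i·sin(θ/2)], [−i·sin(θ/2), cos(θ/2)]]; θ = 0.896, cos(θ/2) ≈ 0.901315, sin(θ/2) ≈ 0.433164.
With a = amp(|0⟩) = 1 and b = amp(|1⟩) = 0:
new amp(|0⟩) = (0.901315)·a + (-0.433164i)·b = 0.9013
new amp(|1⟩) = (-0.433164i)·a + (0.901315)·b = -0.4332i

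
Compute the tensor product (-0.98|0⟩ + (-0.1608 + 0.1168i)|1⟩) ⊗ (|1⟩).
-0.98|01⟩ + (-0.1608 + 0.1168i)|11⟩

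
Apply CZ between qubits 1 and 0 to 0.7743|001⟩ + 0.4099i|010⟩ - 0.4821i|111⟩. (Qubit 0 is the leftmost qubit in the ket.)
0.7743|001⟩ + 0.4099i|010⟩ + 0.4821i|111⟩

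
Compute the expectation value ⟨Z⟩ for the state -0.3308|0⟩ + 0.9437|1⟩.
-0.7811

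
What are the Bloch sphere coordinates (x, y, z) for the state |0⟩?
(0, 0, 1)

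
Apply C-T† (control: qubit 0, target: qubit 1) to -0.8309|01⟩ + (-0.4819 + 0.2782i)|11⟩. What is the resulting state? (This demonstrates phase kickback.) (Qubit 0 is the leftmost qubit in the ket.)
-0.8309|01⟩ + (-0.144 + 0.5375i)|11⟩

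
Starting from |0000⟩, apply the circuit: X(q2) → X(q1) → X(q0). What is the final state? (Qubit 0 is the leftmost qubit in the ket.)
|1110⟩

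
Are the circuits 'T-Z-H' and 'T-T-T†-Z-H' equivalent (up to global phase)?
Yes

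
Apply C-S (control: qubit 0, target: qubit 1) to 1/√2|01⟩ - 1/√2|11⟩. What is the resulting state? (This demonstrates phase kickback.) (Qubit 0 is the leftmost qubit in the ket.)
1/√2|01⟩ - (1/√2)i|11⟩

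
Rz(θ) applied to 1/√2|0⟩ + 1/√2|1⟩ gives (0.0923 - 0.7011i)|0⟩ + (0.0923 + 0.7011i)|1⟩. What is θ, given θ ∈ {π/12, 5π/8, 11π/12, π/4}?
11π/12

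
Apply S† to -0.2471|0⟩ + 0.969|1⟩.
-0.2471|0⟩ - 0.969i|1⟩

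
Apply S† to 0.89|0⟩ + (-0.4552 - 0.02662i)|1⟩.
0.89|0⟩ + (-0.02662 + 0.4552i)|1⟩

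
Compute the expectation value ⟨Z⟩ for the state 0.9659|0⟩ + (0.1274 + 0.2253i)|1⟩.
0.866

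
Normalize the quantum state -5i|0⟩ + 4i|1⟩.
-0.7809i|0⟩ + 0.6247i|1⟩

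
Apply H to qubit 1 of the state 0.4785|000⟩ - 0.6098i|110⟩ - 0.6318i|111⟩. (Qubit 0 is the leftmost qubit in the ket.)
0.3384|000⟩ + 0.3384|010⟩ - 0.4312i|100⟩ - 0.4468i|101⟩ + 0.4312i|110⟩ + 0.4468i|111⟩

H on qubit 1 mixes each pair of kets that differ only in qubit 1: amplitudes (a, b) of (|…0…⟩, |…1…⟩) become ((a + b)/√2, (a − b)/√2). Kets absent from the input have amplitude 0.
(|000⟩, |010⟩): (a, b) = (0.4785, 0) → (0.3384, 0.3384)
(|100⟩, |110⟩): (a, b) = (0, -0.6098i) → (-0.4312i, 0.4312i)
(|101⟩, |111⟩): (a, b) = (0, -0.6318i) → (-0.4468i, 0.4468i)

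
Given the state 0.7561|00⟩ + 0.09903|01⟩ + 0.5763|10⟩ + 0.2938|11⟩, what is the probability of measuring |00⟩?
0.5717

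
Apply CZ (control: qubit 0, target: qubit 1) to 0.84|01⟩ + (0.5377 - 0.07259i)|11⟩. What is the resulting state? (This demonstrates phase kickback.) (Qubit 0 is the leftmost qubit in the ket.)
0.84|01⟩ + (-0.5377 + 0.07259i)|11⟩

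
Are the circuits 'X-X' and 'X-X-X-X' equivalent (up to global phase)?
Yes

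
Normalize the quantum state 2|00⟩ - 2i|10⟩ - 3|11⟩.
0.4851|00⟩ - 0.4851i|10⟩ - 0.7276|11⟩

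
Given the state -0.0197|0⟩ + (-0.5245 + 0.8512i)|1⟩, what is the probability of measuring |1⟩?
0.9996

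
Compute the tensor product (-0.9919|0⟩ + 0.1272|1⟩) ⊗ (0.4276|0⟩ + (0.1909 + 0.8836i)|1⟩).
-0.4241|00⟩ + (-0.1894 - 0.8764i)|01⟩ + 0.05439|10⟩ + (0.02428 + 0.1124i)|11⟩

amp(|b₁b₂…⟩) = product of the factor amplitudes for bits b₁, b₂, …; only kets whose every factor amplitude is nonzero survive.
|00⟩: (-0.9919)(0.4276) = -0.4241
|01⟩: (-0.9919)(0.1909 + 0.8836i) = (-0.1894 - 0.8764i)
|10⟩: (0.1272)(0.4276) = 0.05439
|11⟩: (0.1272)(0.1909 + 0.8836i) = (0.02428 + 0.1124i)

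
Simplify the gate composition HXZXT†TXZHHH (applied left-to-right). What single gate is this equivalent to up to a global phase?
Z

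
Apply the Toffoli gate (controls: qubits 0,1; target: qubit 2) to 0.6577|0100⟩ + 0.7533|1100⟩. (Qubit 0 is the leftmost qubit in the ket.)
0.6577|0100⟩ + 0.7533|1110⟩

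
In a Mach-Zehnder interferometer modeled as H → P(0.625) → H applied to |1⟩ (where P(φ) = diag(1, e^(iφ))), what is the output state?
(0.09452 - 0.2925i)|0⟩ + (0.9055 + 0.2925i)|1⟩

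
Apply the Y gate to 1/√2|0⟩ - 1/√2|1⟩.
(1/√2)i|0⟩ + (1/√2)i|1⟩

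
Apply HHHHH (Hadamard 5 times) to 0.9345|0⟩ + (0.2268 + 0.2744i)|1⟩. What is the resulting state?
(0.8212 + 0.194i)|0⟩ + (0.5004 - 0.194i)|1⟩

H² = I, so H^5 = H: a single Hadamard. With (a, b) = (0.9345, (0.2268 + 0.2744i)), H gives ((a + b)/√2, (a − b)/√2) = ((0.8212 + 0.194i), (0.5004 - 0.194i)).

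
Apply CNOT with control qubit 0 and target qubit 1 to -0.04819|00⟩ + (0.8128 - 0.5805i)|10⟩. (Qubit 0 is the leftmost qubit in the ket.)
-0.04819|00⟩ + (0.8128 - 0.5805i)|11⟩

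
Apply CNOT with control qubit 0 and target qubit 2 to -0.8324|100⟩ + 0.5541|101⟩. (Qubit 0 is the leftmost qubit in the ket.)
0.5541|100⟩ - 0.8324|101⟩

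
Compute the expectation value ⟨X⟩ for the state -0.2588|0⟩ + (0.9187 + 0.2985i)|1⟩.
-0.4755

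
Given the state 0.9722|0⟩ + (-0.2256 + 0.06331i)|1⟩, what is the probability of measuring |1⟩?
0.0549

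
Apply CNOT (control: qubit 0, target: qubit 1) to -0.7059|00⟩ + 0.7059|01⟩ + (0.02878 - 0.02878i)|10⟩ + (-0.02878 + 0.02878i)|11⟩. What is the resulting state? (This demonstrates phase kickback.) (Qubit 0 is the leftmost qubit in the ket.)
-0.7059|00⟩ + 0.7059|01⟩ + (-0.02878 + 0.02878i)|10⟩ + (0.02878 - 0.02878i)|11⟩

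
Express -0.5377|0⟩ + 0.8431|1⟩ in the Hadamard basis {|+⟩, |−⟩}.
0.216|+⟩ - 0.9764|−⟩

With |ψ⟩ = α|0⟩ + β|1⟩, the Hadamard-basis coefficients are ⟨+|ψ⟩ = (α + β)/√2 and ⟨−|ψ⟩ = (α − β)/√2.
Here α = -0.5377, β = 0.8431: (α + β)/√2 = 0.216, (α − β)/√2 = -0.9764.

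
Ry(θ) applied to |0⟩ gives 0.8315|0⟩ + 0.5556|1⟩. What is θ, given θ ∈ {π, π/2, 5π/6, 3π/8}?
3π/8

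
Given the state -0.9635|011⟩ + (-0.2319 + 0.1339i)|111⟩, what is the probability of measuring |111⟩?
0.07171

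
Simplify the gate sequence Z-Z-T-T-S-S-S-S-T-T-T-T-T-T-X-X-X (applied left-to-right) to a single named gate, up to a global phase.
X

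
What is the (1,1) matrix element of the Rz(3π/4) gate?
(0.3827 + 0.9239i)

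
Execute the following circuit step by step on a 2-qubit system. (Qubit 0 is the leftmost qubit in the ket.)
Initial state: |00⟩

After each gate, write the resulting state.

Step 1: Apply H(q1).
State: 1/√2|00⟩ + 1/√2|01⟩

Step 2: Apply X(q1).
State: 1/√2|00⟩ + 1/√2|01⟩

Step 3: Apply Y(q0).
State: (1/√2)i|10⟩ + (1/√2)i|11⟩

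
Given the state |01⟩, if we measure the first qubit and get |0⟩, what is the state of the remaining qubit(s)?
|1⟩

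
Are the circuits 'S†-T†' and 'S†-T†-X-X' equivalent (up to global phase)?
Yes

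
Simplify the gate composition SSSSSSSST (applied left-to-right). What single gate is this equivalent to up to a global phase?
T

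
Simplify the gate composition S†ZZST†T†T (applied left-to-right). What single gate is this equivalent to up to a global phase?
T†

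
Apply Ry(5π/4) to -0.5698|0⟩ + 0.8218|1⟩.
-0.5412|0⟩ - 0.8409|1⟩

Ry(5π/4) = [[cos(θ/2), −sin(θ/2)], [sin(θ/2), cos(θ/2)]]; θ = 5π/4, cos(θ/2) ≈ -0.382683, sin(θ/2) ≈ 0.92388.
With a = amp(|0⟩) = -0.5698 and b = amp(|1⟩) = 0.8218:
new amp(|0⟩) = (-0.382683)·a + (-0.92388)·b = -0.5412
new amp(|1⟩) = (0.92388)·a + (-0.382683)·b = -0.8409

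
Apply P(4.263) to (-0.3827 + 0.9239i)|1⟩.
(0.9984 - 0.05665i)|1⟩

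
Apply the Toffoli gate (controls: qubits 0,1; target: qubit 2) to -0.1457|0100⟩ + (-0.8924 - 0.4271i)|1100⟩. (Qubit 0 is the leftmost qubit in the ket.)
-0.1457|0100⟩ + (-0.8924 - 0.4271i)|1110⟩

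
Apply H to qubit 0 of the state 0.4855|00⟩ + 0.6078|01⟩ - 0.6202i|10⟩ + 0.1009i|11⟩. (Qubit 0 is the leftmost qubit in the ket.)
(0.3433 - 0.4385i)|00⟩ + (0.4298 + 0.07135i)|01⟩ + (0.3433 + 0.4385i)|10⟩ + (0.4298 - 0.07135i)|11⟩

H on qubit 0 mixes each pair of kets that differ only in qubit 0: amplitudes (a, b) of (|…0…⟩, |…1…⟩) become ((a + b)/√2, (a − b)/√2). Kets absent from the input have amplitude 0.
(|00⟩, |10⟩): (a, b) = (0.4855, -0.6202i) → ((0.3433 - 0.4385i), (0.3433 + 0.4385i))
(|01⟩, |11⟩): (a, b) = (0.6078, 0.1009i) → ((0.4298 + 0.07135i), (0.4298 - 0.07135i))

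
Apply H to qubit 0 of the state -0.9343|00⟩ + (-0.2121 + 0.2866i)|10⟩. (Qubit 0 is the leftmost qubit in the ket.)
(-0.8106 + 0.2027i)|00⟩ + (-0.5107 - 0.2027i)|10⟩

H on qubit 0 mixes each pair of kets that differ only in qubit 0: amplitudes (a, b) of (|…0…⟩, |…1…⟩) become ((a + b)/√2, (a − b)/√2). Kets absent from the input have amplitude 0.
(|00⟩, |10⟩): (a, b) = (-0.9343, (-0.2121 + 0.2866i)) → ((-0.8106 + 0.2027i), (-0.5107 - 0.2027i))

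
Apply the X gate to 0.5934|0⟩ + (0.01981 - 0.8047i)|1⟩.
(0.01981 - 0.8047i)|0⟩ + 0.5934|1⟩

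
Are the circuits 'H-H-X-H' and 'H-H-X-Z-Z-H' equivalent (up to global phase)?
Yes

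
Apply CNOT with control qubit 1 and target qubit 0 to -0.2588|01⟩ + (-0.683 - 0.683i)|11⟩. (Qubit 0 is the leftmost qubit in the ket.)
(-0.683 - 0.683i)|01⟩ - 0.2588|11⟩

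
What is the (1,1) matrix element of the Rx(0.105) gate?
0.9986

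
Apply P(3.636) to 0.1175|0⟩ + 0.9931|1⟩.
0.1175|0⟩ + (-0.8742 - 0.4712i)|1⟩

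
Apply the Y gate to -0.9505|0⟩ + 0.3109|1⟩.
-0.3109i|0⟩ - 0.9505i|1⟩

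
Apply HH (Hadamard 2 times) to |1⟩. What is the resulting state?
|1⟩

H² = I, so an even number of Hadamards cancels: H^2 = I and the state is unchanged.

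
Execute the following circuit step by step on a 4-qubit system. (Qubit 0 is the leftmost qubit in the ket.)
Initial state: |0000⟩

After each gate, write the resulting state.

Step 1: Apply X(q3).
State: |0001⟩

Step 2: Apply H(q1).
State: 1/√2|0001⟩ + 1/√2|0101⟩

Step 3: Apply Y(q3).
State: -(1/√2)i|0000⟩ - (1/√2)i|0100⟩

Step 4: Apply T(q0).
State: -(1/√2)i|0000⟩ - (1/√2)i|0100⟩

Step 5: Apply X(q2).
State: -(1/√2)i|0010⟩ - (1/√2)i|0110⟩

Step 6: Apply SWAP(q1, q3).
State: -(1/√2)i|0010⟩ - (1/√2)i|0011⟩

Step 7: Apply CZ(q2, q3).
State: -(1/√2)i|0010⟩ + (1/√2)i|0011⟩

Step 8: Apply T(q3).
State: -(1/√2)i|0010⟩ + (-1/2 + (1/2)i)|0011⟩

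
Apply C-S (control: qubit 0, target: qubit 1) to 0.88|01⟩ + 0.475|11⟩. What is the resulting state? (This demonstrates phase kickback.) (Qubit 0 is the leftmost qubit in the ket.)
0.88|01⟩ + 0.475i|11⟩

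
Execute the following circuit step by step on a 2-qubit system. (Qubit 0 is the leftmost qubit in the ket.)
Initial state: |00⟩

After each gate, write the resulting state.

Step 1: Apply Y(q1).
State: i|01⟩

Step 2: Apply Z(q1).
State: -i|01⟩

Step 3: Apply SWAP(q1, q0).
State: -i|10⟩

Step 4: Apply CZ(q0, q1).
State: -i|10⟩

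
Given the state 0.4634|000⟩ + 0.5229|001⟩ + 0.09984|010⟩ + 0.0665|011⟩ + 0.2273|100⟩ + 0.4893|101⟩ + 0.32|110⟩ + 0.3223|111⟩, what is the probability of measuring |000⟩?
0.2147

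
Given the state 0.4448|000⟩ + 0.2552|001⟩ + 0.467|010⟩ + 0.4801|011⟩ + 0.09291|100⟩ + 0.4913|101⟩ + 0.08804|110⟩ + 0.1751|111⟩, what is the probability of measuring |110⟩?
0.007751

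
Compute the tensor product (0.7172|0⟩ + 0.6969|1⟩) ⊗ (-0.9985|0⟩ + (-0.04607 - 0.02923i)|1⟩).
-0.7161|00⟩ + (-0.03304 - 0.02096i)|01⟩ - 0.6959|10⟩ + (-0.03211 - 0.02037i)|11⟩

amp(|b₁b₂…⟩) = product of the factor amplitudes for bits b₁, b₂, …; only kets whose every factor amplitude is nonzero survive.
|00⟩: (0.7172)(-0.9985) = -0.7161
|01⟩: (0.7172)(-0.04607 - 0.02923i) = (-0.03304 - 0.02096i)
|10⟩: (0.6969)(-0.9985) = -0.6959
|11⟩: (0.6969)(-0.04607 - 0.02923i) = (-0.03211 - 0.02037i)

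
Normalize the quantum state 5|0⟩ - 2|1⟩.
0.9285|0⟩ - 0.3714|1⟩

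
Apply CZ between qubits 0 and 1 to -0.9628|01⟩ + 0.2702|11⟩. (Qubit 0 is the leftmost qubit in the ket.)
-0.9628|01⟩ - 0.2702|11⟩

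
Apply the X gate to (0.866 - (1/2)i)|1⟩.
(0.866 - (1/2)i)|0⟩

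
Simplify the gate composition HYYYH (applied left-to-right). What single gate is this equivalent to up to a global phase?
Y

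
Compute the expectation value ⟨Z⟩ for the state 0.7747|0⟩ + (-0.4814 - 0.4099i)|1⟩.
0.2004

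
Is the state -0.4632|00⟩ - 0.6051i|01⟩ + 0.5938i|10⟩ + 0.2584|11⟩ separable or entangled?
Entangled

Writing the state as a|00⟩ + b|01⟩ + c|10⟩ + d|11⟩, it is a product state iff ad − bc = 0.
Here (a, b, c, d) = (-0.4632, -0.6051i, 0.5938i, 0.2584): ad − bc = (-0.4632)(0.2584) − (-0.6051i)(0.5938i) = -0.479 ≠ 0, so the state is entangled.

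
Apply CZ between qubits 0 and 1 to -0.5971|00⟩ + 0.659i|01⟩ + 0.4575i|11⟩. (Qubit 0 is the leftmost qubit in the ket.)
-0.5971|00⟩ + 0.659i|01⟩ - 0.4575i|11⟩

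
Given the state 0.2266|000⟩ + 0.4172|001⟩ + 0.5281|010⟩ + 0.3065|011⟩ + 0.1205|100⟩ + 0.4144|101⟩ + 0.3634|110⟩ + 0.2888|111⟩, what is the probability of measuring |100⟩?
0.01452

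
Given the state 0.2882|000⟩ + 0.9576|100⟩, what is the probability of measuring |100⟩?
0.917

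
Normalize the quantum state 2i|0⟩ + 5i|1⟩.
0.3714i|0⟩ + 0.9285i|1⟩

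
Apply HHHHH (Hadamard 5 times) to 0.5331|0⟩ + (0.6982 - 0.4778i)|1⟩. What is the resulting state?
(0.8707 - 0.3379i)|0⟩ + (-0.1167 + 0.3379i)|1⟩

H² = I, so H^5 = H: a single Hadamard. With (a, b) = (0.5331, (0.6982 - 0.4778i)), H gives ((a + b)/√2, (a − b)/√2) = ((0.8707 - 0.3379i), (-0.1167 + 0.3379i)).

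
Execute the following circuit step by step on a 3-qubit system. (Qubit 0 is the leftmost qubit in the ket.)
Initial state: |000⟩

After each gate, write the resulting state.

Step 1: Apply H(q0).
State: 1/√2|000⟩ + 1/√2|100⟩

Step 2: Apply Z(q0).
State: 1/√2|000⟩ - 1/√2|100⟩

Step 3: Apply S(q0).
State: 1/√2|000⟩ - (1/√2)i|100⟩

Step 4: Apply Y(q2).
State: (1/√2)i|001⟩ + 1/√2|101⟩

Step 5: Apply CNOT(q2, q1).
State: (1/√2)i|011⟩ + 1/√2|111⟩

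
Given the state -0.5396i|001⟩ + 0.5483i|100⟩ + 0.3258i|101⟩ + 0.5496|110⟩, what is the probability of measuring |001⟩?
0.2912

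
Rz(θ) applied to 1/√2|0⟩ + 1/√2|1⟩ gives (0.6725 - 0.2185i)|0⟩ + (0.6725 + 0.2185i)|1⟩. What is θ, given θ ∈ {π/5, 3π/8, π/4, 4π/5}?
π/5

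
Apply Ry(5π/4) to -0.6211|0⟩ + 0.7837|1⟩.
-0.4864|0⟩ - 0.8737|1⟩

Ry(5π/4) = [[cos(θ/2), −sin(θ/2)], [sin(θ/2), cos(θ/2)]]; θ = 5π/4, cos(θ/2) ≈ -0.382683, sin(θ/2) ≈ 0.92388.
With a = amp(|0⟩) = -0.6211 and b = amp(|1⟩) = 0.7837:
new amp(|0⟩) = (-0.382683)·a + (-0.92388)·b = -0.4864
new amp(|1⟩) = (0.92388)·a + (-0.382683)·b = -0.8737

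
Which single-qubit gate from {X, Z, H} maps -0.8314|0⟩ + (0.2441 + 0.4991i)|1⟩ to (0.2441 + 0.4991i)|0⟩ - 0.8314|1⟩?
X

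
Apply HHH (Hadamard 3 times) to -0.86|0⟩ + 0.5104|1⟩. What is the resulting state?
-0.2472|0⟩ - 0.969|1⟩

H² = I, so H^3 = H: a single Hadamard. With (a, b) = (-0.86, 0.5104), H gives ((a + b)/√2, (a − b)/√2) = (-0.2472, -0.969).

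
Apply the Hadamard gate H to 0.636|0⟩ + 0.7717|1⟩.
0.9954|0⟩ - 0.09595|1⟩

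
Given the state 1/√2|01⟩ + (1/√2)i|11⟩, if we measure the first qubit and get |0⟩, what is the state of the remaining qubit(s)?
|1⟩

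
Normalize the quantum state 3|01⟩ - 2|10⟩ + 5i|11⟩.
0.4867|01⟩ - 0.3244|10⟩ + 0.8111i|11⟩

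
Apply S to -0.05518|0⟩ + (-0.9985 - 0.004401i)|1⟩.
-0.05518|0⟩ + (0.004401 - 0.9985i)|1⟩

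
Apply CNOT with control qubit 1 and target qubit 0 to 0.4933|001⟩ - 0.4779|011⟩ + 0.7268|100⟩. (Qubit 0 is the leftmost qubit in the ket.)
0.4933|001⟩ + 0.7268|100⟩ - 0.4779|111⟩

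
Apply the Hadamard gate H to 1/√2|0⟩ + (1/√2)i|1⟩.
(1/2 + (1/2)i)|0⟩ + (1/2 - (1/2)i)|1⟩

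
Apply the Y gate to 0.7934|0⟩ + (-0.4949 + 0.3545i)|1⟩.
(0.3545 + 0.4949i)|0⟩ + 0.7934i|1⟩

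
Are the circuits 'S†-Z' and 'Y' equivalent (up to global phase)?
No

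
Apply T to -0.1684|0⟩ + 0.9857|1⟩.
-0.1684|0⟩ + (0.697 + 0.697i)|1⟩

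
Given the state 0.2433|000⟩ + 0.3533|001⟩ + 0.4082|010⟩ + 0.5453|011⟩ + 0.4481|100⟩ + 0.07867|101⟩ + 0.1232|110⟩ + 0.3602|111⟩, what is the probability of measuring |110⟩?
0.01518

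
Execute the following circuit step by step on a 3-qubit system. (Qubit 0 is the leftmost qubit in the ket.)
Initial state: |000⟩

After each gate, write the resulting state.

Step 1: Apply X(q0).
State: |100⟩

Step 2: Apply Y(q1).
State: i|110⟩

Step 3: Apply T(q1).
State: (-1/√2 + (1/√2)i)|110⟩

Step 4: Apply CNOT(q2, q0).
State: (-1/√2 + (1/√2)i)|110⟩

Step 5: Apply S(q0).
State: (-1/√2 - (1/√2)i)|110⟩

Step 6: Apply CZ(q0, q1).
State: (1/√2 + (1/√2)i)|110⟩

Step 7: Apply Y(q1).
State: (1/√2 - (1/√2)i)|100⟩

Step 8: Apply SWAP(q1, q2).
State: (1/√2 - (1/√2)i)|100⟩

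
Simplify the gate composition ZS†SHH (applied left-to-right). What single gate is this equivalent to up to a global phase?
Z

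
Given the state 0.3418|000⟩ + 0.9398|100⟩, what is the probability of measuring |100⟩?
0.8832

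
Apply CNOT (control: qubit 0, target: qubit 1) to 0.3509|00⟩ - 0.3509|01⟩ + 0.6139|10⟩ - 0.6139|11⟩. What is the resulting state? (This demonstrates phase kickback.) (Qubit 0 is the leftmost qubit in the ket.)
0.3509|00⟩ - 0.3509|01⟩ - 0.6139|10⟩ + 0.6139|11⟩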